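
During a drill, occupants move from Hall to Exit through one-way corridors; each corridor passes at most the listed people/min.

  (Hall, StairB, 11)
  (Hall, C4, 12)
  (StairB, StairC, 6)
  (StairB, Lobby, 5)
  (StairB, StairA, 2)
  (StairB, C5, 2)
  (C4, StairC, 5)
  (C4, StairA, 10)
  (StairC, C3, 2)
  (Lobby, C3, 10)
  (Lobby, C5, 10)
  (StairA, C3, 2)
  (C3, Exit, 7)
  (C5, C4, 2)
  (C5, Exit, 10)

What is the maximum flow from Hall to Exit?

Augment Hall→StairB→C5→Exit: bottleneck 2, flow now 2.
Augment Hall→StairB→StairC→C3→Exit: bottleneck 2, flow now 4.
Augment Hall→StairB→Lobby→C3→Exit: bottleneck 5, flow now 9.
Augment Hall→StairB→StairA→C3→Lobby→C5→Exit: bottleneck 2, flow now 11. (uses reverse residual edge)
No augmenting path remains; maximum flow = 11.
In the residual graph, reachable from Hall: {Hall, StairB, C4, StairC, StairA}.
Min-cut edges: StairB→Lobby (5), StairB→C5 (2), StairC→C3 (2), StairA→C3 (2); capacity 5 + 2 + 2 + 2 = 11.
This cut is saturated, so no flow can exceed 11.

11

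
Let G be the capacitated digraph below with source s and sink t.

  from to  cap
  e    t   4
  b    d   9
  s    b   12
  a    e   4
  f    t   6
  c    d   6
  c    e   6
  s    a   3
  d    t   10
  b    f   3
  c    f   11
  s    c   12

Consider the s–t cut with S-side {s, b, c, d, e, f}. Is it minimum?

Given cut capacity: 3 + 10 + 4 + 6 = 23.
Augment s→a→e→t: bottleneck 3, flow now 3.
Augment s→b→d→t: bottleneck 9, flow now 12.
Augment s→b→f→t: bottleneck 3, flow now 15.
Augment s→c→d→t: bottleneck 1, flow now 16.
Augment s→c→e→t: bottleneck 1, flow now 17.
Augment s→c→f→t: bottleneck 3, flow now 20.
No augmenting path remains; maximum flow = 20.
In the residual graph, reachable from s: {s, a, b, c, d, e, f}.
Min-cut edges: d→t (10), e→t (4), f→t (6); capacity 10 + 4 + 6 = 20.
Cut capacity 23 exceeds the max flow 20, so it is not minimum.

No — its capacity is 23, but the minimum cut has capacity 20.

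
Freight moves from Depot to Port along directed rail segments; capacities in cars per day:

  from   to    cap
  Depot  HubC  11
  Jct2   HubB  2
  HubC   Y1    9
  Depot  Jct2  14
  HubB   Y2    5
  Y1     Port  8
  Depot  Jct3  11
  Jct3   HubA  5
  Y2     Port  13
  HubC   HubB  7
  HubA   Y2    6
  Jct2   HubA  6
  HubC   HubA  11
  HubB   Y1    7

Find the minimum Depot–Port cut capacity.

Augment Depot→HubC→Y1→Port: bottleneck 8, flow now 8.
Augment Depot→Jct2→HubA→Y2→Port: bottleneck 6, flow now 14.
Augment Depot→Jct2→HubB→Y2→Port: bottleneck 2, flow now 16.
Augment Depot→HubC→HubB→Y2→Port: bottleneck 3, flow now 19.
No augmenting path remains; maximum flow = 19.
By max-flow min-cut, the minimum cut capacity equals the max flow.
In the residual graph, reachable from Depot: {Depot, Jct2, Jct3, HubA}.
Min-cut edges: Depot→HubC (11), Jct2→HubB (2), HubA→Y2 (6); capacity 11 + 2 + 6 = 19.

19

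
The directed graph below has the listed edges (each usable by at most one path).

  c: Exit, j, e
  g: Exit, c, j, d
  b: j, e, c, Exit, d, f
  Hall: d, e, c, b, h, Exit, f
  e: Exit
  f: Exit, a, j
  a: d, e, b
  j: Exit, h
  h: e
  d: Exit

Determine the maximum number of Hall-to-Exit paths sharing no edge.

Assign every edge capacity 1; by Menger, the answer equals the max flow.
Path Hall→Exit (+1); total 1.
Path Hall→b→Exit (+1); total 2.
Path Hall→c→Exit (+1); total 3.
Path Hall→d→Exit (+1); total 4.
Path Hall→e→Exit (+1); total 5.
Path Hall→f→Exit (+1); total 6.
No residual Hall→Exit path; max flow = 6.
Certifying cut of size 6: {Hall→Exit, Hall→b, Hall→c, Hall→d, Hall→f, e→Exit}.

6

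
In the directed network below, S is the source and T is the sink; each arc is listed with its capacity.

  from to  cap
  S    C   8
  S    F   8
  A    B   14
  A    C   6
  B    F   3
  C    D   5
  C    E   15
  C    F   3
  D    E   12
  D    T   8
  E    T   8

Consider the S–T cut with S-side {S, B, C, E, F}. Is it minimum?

No — its capacity is 13, but the minimum cut has capacity 8.

Given cut capacity: 5 + 8 = 13.
Augment S→C→D→T: bottleneck 5, flow now 5.
Augment S→C→E→T: bottleneck 3, flow now 8.
No augmenting path remains; maximum flow = 8.
In the residual graph, reachable from S: {S, F}.
Min-cut edges: S→C (8); capacity 8 = 8.
Cut capacity 13 exceeds the max flow 8, so it is not minimum.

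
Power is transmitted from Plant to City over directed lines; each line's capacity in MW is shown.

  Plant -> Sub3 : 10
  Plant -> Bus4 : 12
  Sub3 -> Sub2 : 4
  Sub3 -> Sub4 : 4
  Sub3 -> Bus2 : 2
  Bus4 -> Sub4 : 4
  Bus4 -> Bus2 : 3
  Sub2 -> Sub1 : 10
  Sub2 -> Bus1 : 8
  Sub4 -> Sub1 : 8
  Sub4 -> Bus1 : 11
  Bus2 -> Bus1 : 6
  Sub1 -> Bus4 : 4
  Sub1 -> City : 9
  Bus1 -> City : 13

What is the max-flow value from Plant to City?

17

Augment Plant→Sub3→Sub2→Sub1→City: bottleneck 4, flow now 4.
Augment Plant→Sub3→Sub4→Sub1→City: bottleneck 4, flow now 8.
Augment Plant→Sub3→Bus2→Bus1→City: bottleneck 2, flow now 10.
Augment Plant→Bus4→Sub4→Sub1→City: bottleneck 1, flow now 11.
Augment Plant→Bus4→Sub4→Bus1→City: bottleneck 3, flow now 14.
Augment Plant→Bus4→Bus2→Bus1→City: bottleneck 3, flow now 17.
No augmenting path remains; maximum flow = 17.
In the residual graph, reachable from Plant: {Plant, Bus4}.
Min-cut edges: Plant→Sub3 (10), Bus4→Sub4 (4), Bus4→Bus2 (3); capacity 10 + 4 + 3 = 17.
This cut is saturated, so no flow can exceed 17.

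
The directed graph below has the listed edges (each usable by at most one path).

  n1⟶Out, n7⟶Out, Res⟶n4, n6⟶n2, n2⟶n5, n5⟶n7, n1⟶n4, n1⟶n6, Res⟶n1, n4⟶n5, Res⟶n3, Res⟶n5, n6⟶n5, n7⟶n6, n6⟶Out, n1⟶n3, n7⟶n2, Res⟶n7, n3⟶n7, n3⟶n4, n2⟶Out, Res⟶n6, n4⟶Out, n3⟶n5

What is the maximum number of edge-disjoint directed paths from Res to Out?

5

Assign every edge capacity 1; by Menger, the answer equals the max flow.
Path Res→n1→Out (+1); total 1.
Path Res→n4→Out (+1); total 2.
Path Res→n6→Out (+1); total 3.
Path Res→n7→Out (+1); total 4.
Path Res→n3→n7→n2→Out (+1); total 5.
No residual Res→Out path; max flow = 5.
Certifying cut of size 5: {Res→n1, n2→Out, n4→Out, n6→Out, n7→Out}.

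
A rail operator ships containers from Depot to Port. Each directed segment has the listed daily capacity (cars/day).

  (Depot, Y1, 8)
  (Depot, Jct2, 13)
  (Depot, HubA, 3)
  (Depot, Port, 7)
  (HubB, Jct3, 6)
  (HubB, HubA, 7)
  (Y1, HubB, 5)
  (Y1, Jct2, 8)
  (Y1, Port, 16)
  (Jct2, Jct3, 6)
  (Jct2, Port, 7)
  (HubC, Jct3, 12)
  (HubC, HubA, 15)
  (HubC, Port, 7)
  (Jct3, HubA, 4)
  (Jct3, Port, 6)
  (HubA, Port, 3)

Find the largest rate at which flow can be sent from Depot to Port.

Augment Depot→Port: bottleneck 7, flow now 7.
Augment Depot→Y1→Port: bottleneck 8, flow now 15.
Augment Depot→Jct2→Port: bottleneck 7, flow now 22.
Augment Depot→HubA→Port: bottleneck 3, flow now 25.
Augment Depot→Jct2→Jct3→Port: bottleneck 6, flow now 31.
No augmenting path remains; maximum flow = 31.
In the residual graph, reachable from Depot: {Depot}.
Min-cut edges: Depot→Y1 (8), Depot→Jct2 (13), Depot→HubA (3), Depot→Port (7); capacity 8 + 13 + 3 + 7 = 31.
This cut is saturated, so no flow can exceed 31.

31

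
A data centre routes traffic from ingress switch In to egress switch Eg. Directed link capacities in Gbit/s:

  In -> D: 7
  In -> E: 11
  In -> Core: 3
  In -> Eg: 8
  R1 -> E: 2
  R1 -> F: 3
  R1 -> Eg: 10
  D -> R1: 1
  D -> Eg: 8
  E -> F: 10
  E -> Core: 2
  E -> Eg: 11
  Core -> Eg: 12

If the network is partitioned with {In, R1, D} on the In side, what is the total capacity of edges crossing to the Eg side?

Edges leaving {In, R1, D}: In→E (11), In→Core (3), In→Eg (8), R1→E (2), R1→F (3), R1→Eg (10), D→Eg (8).
Cut capacity = 11 + 3 + 8 + 2 + 3 + 10 + 8 = 45.

45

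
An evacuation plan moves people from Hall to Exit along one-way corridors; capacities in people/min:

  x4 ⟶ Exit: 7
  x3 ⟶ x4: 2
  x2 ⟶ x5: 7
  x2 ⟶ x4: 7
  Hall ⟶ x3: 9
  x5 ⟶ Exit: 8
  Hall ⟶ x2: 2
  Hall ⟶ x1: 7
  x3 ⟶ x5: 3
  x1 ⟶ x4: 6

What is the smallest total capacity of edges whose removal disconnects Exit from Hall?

12

Augment Hall→x1→x4→Exit: bottleneck 6, flow now 6.
Augment Hall→x2→x4→Exit: bottleneck 1, flow now 7.
Augment Hall→x2→x5→Exit: bottleneck 1, flow now 8.
Augment Hall→x3→x5→Exit: bottleneck 3, flow now 11.
Augment Hall→x3→x4→x2→x5→Exit: bottleneck 1, flow now 12. (uses reverse residual edge)
No augmenting path remains; maximum flow = 12.
By max-flow min-cut, the minimum cut capacity equals the max flow.
In the residual graph, reachable from Hall: {Hall, x1, x3, x4}.
Min-cut edges: Hall→x2 (2), x3→x5 (3), x4→Exit (7); capacity 2 + 3 + 7 = 12.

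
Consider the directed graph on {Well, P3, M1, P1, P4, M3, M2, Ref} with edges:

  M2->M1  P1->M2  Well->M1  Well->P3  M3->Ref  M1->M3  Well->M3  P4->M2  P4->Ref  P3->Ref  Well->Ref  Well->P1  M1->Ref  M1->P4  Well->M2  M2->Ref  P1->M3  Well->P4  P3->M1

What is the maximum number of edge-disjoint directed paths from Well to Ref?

Assign every edge capacity 1; by Menger, the answer equals the max flow.
Path Well→Ref (+1); total 1.
Path Well→P3→Ref (+1); total 2.
Path Well→M1→Ref (+1); total 3.
Path Well→P4→Ref (+1); total 4.
Path Well→M3→Ref (+1); total 5.
Path Well→M2→Ref (+1); total 6.
No residual Well→Ref path; max flow = 6.
Certifying cut of size 6: {M1→Ref, M2→Ref, M3→Ref, P4→Ref, Well→P3, Well→Ref}.

6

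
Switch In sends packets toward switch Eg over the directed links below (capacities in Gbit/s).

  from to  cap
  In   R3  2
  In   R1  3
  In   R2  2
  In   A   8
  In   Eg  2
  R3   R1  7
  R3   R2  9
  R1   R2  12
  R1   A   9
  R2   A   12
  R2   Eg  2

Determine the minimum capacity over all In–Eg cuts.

4

Augment In→Eg: bottleneck 2, flow now 2.
Augment In→R2→Eg: bottleneck 2, flow now 4.
No augmenting path remains; maximum flow = 4.
By max-flow min-cut, the minimum cut capacity equals the max flow.
In the residual graph, reachable from In: {In, R3, R1, R2, A}.
Min-cut edges: In→Eg (2), R2→Eg (2); capacity 2 + 2 = 4.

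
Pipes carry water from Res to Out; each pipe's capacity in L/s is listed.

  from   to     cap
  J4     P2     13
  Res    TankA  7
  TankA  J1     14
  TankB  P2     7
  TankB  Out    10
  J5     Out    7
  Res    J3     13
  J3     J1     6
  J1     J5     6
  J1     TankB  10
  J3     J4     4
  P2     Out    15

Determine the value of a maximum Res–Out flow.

17

Augment Res→TankA→J1→J5→Out: bottleneck 6, flow now 6.
Augment Res→TankA→J1→TankB→Out: bottleneck 1, flow now 7.
Augment Res→J3→J4→P2→Out: bottleneck 4, flow now 11.
Augment Res→J3→J1→TankB→Out: bottleneck 6, flow now 17.
No augmenting path remains; maximum flow = 17.
In the residual graph, reachable from Res: {Res, J3}.
Min-cut edges: Res→TankA (7), J3→J4 (4), J3→J1 (6); capacity 7 + 4 + 6 = 17.
This cut is saturated, so no flow can exceed 17.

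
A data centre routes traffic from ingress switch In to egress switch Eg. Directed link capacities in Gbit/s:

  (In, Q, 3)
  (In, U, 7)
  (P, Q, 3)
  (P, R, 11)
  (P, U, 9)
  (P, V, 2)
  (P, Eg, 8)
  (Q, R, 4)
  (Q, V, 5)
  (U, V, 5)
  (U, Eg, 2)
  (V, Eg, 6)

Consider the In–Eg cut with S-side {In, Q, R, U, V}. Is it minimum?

Given cut capacity: 2 + 6 = 8.
Augment In→U→Eg: bottleneck 2, flow now 2.
Augment In→Q→V→Eg: bottleneck 3, flow now 5.
Augment In→U→V→Eg: bottleneck 3, flow now 8.
No augmenting path remains; maximum flow = 8.
Cut capacity 8 equals the max flow, so it is a minimum cut.

Yes — it is a minimum cut (capacity 8).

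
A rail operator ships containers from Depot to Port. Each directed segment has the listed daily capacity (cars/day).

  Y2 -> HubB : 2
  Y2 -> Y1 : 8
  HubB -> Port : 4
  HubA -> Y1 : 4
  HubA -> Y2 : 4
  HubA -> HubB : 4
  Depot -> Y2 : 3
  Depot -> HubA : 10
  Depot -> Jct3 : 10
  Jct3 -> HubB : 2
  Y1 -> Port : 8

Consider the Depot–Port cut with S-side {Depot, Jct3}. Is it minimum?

No — its capacity is 15, but the minimum cut has capacity 12.

Given cut capacity: 3 + 10 + 2 = 15.
Augment Depot→Y2→HubB→Port: bottleneck 2, flow now 2.
Augment Depot→Y2→Y1→Port: bottleneck 1, flow now 3.
Augment Depot→Jct3→HubB→Port: bottleneck 2, flow now 5.
Augment Depot→HubA→Y1→Port: bottleneck 4, flow now 9.
Augment Depot→HubA→Y2→Y1→Port: bottleneck 3, flow now 12.
No augmenting path remains; maximum flow = 12.
In the residual graph, reachable from Depot: {Depot, Y2, Jct3, HubA, HubB, Y1}.
Min-cut edges: HubB→Port (4), Y1→Port (8); capacity 4 + 8 = 12.
Cut capacity 15 exceeds the max flow 12, so it is not minimum.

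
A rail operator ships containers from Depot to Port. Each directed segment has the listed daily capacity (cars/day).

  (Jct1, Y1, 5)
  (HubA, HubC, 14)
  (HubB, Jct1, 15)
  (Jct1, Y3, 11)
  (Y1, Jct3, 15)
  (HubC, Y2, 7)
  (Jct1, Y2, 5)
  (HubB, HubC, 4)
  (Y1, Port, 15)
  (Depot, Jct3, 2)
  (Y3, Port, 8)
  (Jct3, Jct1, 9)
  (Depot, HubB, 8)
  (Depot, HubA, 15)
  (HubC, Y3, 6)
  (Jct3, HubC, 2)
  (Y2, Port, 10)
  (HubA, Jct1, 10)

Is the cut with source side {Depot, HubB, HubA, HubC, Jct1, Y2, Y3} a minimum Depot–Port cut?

No — its capacity is 25, but the minimum cut has capacity 23.

Given cut capacity: 2 + 5 + 10 + 8 = 25.
Augment Depot→HubB→HubC→Y2→Port: bottleneck 4, flow now 4.
Augment Depot→HubB→Jct1→Y2→Port: bottleneck 4, flow now 8.
Augment Depot→HubA→HubC→Y2→Port: bottleneck 2, flow now 10.
Augment Depot→HubA→HubC→Y3→Port: bottleneck 6, flow now 16.
Augment Depot→HubA→Jct1→Y3→Port: bottleneck 2, flow now 18.
Augment Depot→HubA→Jct1→Y1→Port: bottleneck 5, flow now 23.
No augmenting path remains; maximum flow = 23.
In the residual graph, reachable from Depot: {Depot, HubB, HubA, Jct3, HubC, Jct1, Y2, Y3}.
Min-cut edges: Jct1→Y1 (5), Y2→Port (10), Y3→Port (8); capacity 5 + 10 + 8 = 23.
Cut capacity 25 exceeds the max flow 23, so it is not minimum.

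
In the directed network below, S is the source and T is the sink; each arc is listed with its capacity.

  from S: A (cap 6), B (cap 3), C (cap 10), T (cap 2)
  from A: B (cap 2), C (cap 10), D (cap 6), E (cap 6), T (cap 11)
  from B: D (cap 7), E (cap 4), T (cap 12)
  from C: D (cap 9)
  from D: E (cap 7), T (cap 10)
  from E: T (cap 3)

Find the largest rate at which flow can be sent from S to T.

Augment S→T: bottleneck 2, flow now 2.
Augment S→A→T: bottleneck 6, flow now 8.
Augment S→B→T: bottleneck 3, flow now 11.
Augment S→C→D→T: bottleneck 9, flow now 20.
No augmenting path remains; maximum flow = 20.
In the residual graph, reachable from S: {S, C}.
Min-cut edges: S→A (6), S→B (3), S→T (2), C→D (9); capacity 6 + 3 + 2 + 9 = 20.
This cut is saturated, so no flow can exceed 20.

20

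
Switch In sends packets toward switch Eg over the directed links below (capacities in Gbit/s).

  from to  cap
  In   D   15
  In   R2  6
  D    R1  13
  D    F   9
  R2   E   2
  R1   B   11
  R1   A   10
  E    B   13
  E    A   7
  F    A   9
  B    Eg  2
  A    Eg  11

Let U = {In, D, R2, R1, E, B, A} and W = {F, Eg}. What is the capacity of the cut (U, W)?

22

Edges leaving {In, D, R2, R1, E, B, A}: D→F (9), B→Eg (2), A→Eg (11).
Cut capacity = 9 + 2 + 11 = 22.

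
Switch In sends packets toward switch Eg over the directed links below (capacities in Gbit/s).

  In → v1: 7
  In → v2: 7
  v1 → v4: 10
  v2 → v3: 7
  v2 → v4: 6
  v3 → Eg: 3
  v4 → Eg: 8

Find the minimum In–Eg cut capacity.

11

Augment In→v1→v4→Eg: bottleneck 7, flow now 7.
Augment In→v2→v3→Eg: bottleneck 3, flow now 10.
Augment In→v2→v4→Eg: bottleneck 1, flow now 11.
No augmenting path remains; maximum flow = 11.
By max-flow min-cut, the minimum cut capacity equals the max flow.
In the residual graph, reachable from In: {In, v1, v2, v3, v4}.
Min-cut edges: v3→Eg (3), v4→Eg (8); capacity 3 + 8 = 11.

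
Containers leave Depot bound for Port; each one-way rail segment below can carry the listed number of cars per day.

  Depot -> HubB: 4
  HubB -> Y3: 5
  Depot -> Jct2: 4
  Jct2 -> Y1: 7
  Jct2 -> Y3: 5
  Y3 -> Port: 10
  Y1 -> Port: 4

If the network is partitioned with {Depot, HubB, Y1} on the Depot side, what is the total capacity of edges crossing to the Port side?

13

Edges leaving {Depot, HubB, Y1}: Depot→Jct2 (4), HubB→Y3 (5), Y1→Port (4).
Cut capacity = 4 + 5 + 4 = 13.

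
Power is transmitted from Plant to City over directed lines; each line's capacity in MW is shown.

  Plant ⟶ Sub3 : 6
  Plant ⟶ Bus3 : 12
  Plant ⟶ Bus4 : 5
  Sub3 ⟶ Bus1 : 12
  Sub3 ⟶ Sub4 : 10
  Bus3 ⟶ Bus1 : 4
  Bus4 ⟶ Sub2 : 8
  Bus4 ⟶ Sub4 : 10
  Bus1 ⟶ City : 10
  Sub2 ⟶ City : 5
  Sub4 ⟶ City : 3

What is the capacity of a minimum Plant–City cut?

Augment Plant→Sub3→Bus1→City: bottleneck 6, flow now 6.
Augment Plant→Bus3→Bus1→City: bottleneck 4, flow now 10.
Augment Plant→Bus4→Sub2→City: bottleneck 5, flow now 15.
No augmenting path remains; maximum flow = 15.
By max-flow min-cut, the minimum cut capacity equals the max flow.
In the residual graph, reachable from Plant: {Plant, Bus3}.
Min-cut edges: Plant→Sub3 (6), Plant→Bus4 (5), Bus3→Bus1 (4); capacity 6 + 5 + 4 = 15.

15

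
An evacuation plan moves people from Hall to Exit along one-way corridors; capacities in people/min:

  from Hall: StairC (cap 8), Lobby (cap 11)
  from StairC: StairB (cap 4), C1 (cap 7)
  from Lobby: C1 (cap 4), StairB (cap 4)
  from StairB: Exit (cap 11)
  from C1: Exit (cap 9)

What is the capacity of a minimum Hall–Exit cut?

Augment Hall→StairC→StairB→Exit: bottleneck 4, flow now 4.
Augment Hall→StairC→C1→Exit: bottleneck 4, flow now 8.
Augment Hall→Lobby→StairB→Exit: bottleneck 4, flow now 12.
Augment Hall→Lobby→C1→Exit: bottleneck 4, flow now 16.
No augmenting path remains; maximum flow = 16.
By max-flow min-cut, the minimum cut capacity equals the max flow.
In the residual graph, reachable from Hall: {Hall, Lobby}.
Min-cut edges: Hall→StairC (8), Lobby→StairB (4), Lobby→C1 (4); capacity 8 + 4 + 4 = 16.

16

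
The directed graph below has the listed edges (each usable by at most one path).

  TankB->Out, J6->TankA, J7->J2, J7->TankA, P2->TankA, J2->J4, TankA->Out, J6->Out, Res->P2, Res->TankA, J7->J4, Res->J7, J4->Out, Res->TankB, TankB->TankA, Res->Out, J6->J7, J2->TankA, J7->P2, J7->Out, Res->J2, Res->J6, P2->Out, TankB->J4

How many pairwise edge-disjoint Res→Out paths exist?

7

Assign every edge capacity 1; by Menger, the answer equals the max flow.
Path Res→Out (+1); total 1.
Path Res→J7→Out (+1); total 2.
Path Res→TankB→Out (+1); total 3.
Path Res→J6→Out (+1); total 4.
Path Res→P2→Out (+1); total 5.
Path Res→TankA→Out (+1); total 6.
Path Res→J2→J4→Out (+1); total 7.
No residual Res→Out path; max flow = 7.
Certifying cut of size 7: {Res→J2, Res→J6, Res→J7, Res→Out, Res→P2, Res→TankA, Res→TankB}.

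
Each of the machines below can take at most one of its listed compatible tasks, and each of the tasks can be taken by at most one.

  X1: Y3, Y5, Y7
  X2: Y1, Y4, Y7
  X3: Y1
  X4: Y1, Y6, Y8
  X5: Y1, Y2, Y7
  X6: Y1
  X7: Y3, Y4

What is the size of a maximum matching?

6

Unit-capacity flow: source→left, listed edges, right→sink; max matching = max flow.
Augmenting path X1→Y3 (+1); matched 1.
Augmenting path X2→Y1 (+1); matched 2.
Augmenting path X4→Y6 (+1); matched 3.
Augmenting path X5→Y2 (+1); matched 4.
Augmenting path X7→Y4 (+1); matched 5.
Augmenting path X3→Y1→X2→Y7 (+1); matched 6.
No augmenting path remains; maximum matching = 6.
König certificate: {X1, X2, X4, X5, X7, Y1} is a vertex cover of size 6 (every listed pair touches it), so no matching can be larger.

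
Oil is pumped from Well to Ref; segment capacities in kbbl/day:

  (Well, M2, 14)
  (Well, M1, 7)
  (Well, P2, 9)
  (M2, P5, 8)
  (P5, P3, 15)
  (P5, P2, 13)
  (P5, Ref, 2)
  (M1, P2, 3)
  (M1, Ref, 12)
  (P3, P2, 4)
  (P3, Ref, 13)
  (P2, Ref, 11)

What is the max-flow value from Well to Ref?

24

Augment Well→M1→Ref: bottleneck 7, flow now 7.
Augment Well→P2→Ref: bottleneck 9, flow now 16.
Augment Well→M2→P5→Ref: bottleneck 2, flow now 18.
Augment Well→M2→P5→P3→Ref: bottleneck 6, flow now 24.
No augmenting path remains; maximum flow = 24.
In the residual graph, reachable from Well: {Well, M2}.
Min-cut edges: Well→M1 (7), Well→P2 (9), M2→P5 (8); capacity 7 + 9 + 8 = 24.
This cut is saturated, so no flow can exceed 24.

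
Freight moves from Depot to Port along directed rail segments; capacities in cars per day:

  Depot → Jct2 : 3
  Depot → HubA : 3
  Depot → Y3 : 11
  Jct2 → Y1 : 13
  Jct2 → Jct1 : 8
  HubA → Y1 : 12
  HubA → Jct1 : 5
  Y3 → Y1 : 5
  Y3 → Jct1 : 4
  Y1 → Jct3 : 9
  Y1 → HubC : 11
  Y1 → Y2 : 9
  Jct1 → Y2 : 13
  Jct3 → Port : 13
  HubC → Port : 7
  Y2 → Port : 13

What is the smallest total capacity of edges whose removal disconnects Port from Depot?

Augment Depot→Jct2→Y1→Jct3→Port: bottleneck 3, flow now 3.
Augment Depot→HubA→Y1→Jct3→Port: bottleneck 3, flow now 6.
Augment Depot→Y3→Y1→Jct3→Port: bottleneck 3, flow now 9.
Augment Depot→Y3→Y1→HubC→Port: bottleneck 2, flow now 11.
Augment Depot→Y3→Jct1→Y2→Port: bottleneck 4, flow now 15.
No augmenting path remains; maximum flow = 15.
By max-flow min-cut, the minimum cut capacity equals the max flow.
In the residual graph, reachable from Depot: {Depot, Y3}.
Min-cut edges: Depot→Jct2 (3), Depot→HubA (3), Y3→Y1 (5), Y3→Jct1 (4); capacity 3 + 3 + 5 + 4 = 15.

15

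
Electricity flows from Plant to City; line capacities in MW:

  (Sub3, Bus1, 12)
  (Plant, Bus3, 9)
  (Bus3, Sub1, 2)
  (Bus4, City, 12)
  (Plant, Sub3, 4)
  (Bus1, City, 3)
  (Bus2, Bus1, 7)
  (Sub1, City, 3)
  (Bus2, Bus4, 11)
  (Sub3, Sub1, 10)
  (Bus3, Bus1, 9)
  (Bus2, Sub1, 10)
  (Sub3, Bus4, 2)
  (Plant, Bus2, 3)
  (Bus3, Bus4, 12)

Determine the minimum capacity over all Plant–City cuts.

Augment Plant→Bus2→Bus4→City: bottleneck 3, flow now 3.
Augment Plant→Bus3→Bus4→City: bottleneck 9, flow now 12.
Augment Plant→Sub3→Bus1→City: bottleneck 3, flow now 15.
Augment Plant→Sub3→Sub1→City: bottleneck 1, flow now 16.
No augmenting path remains; maximum flow = 16.
By max-flow min-cut, the minimum cut capacity equals the max flow.
In the residual graph, reachable from Plant: {Plant}.
Min-cut edges: Plant→Bus2 (3), Plant→Bus3 (9), Plant→Sub3 (4); capacity 3 + 9 + 4 = 16.

16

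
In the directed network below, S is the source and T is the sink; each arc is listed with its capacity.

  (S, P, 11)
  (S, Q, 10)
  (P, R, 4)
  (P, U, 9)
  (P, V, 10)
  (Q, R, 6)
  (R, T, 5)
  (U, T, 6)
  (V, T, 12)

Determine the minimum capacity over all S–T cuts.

Augment S→P→R→T: bottleneck 4, flow now 4.
Augment S→P→U→T: bottleneck 6, flow now 10.
Augment S→P→V→T: bottleneck 1, flow now 11.
Augment S→Q→R→T: bottleneck 1, flow now 12.
Augment S→Q→R→P→V→T: bottleneck 4, flow now 16. (uses reverse residual edge)
No augmenting path remains; maximum flow = 16.
By max-flow min-cut, the minimum cut capacity equals the max flow.
In the residual graph, reachable from S: {S, Q, R}.
Min-cut edges: S→P (11), R→T (5); capacity 11 + 5 = 16.

16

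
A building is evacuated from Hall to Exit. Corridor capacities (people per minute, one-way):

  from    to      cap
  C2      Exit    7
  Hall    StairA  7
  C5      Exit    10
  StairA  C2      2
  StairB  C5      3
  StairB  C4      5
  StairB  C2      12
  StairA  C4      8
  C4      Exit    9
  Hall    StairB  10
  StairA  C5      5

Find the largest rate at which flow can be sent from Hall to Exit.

17

Augment Hall→StairA→C4→Exit: bottleneck 7, flow now 7.
Augment Hall→StairB→C4→Exit: bottleneck 2, flow now 9.
Augment Hall→StairB→C2→Exit: bottleneck 7, flow now 16.
Augment Hall→StairB→C5→Exit: bottleneck 1, flow now 17.
No augmenting path remains; maximum flow = 17.
In the residual graph, reachable from Hall: {Hall}.
Min-cut edges: Hall→StairA (7), Hall→StairB (10); capacity 7 + 10 = 17.
This cut is saturated, so no flow can exceed 17.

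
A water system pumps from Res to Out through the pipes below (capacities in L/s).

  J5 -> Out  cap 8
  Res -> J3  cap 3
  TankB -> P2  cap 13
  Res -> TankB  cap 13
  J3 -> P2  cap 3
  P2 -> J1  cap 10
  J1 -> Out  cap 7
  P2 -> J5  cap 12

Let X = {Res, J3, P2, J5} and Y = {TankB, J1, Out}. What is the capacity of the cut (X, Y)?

31

Edges leaving {Res, J3, P2, J5}: Res→TankB (13), P2→J1 (10), J5→Out (8).
Cut capacity = 13 + 10 + 8 = 31.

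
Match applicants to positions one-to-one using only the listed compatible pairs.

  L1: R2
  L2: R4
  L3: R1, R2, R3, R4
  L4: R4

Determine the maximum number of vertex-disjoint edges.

Unit-capacity flow: source→left, listed edges, right→sink; max matching = max flow.
Augmenting path L1→R2 (+1); matched 1.
Augmenting path L2→R4 (+1); matched 2.
Augmenting path L3→R1 (+1); matched 3.
No augmenting path remains; maximum matching = 3.
König certificate: {L1, L3, R4} is a vertex cover of size 3 (every listed pair touches it), so no matching can be larger.

3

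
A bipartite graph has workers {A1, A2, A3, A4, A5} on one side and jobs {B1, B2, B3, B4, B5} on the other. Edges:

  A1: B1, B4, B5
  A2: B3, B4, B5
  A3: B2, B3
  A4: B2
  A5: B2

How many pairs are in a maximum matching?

4

Unit-capacity flow: source→left, listed edges, right→sink; max matching = max flow.
Augmenting path A1→B1 (+1); matched 1.
Augmenting path A2→B3 (+1); matched 2.
Augmenting path A3→B2 (+1); matched 3.
Augmenting path A4→B2→A3→B3→A2→B4 (+1); matched 4.
No augmenting path remains; maximum matching = 4.
König certificate: {A1, A2, A3, B2} is a vertex cover of size 4 (every listed pair touches it), so no matching can be larger.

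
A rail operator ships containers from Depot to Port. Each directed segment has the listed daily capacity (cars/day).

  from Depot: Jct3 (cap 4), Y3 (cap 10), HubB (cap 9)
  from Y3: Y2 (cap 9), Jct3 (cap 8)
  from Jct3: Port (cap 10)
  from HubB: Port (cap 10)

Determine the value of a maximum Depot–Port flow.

19

Augment Depot→Jct3→Port: bottleneck 4, flow now 4.
Augment Depot→HubB→Port: bottleneck 9, flow now 13.
Augment Depot→Y3→Jct3→Port: bottleneck 6, flow now 19.
No augmenting path remains; maximum flow = 19.
In the residual graph, reachable from Depot: {Depot, Y3, Jct3, Y2}.
Min-cut edges: Depot→HubB (9), Jct3→Port (10); capacity 9 + 10 = 19.
This cut is saturated, so no flow can exceed 19.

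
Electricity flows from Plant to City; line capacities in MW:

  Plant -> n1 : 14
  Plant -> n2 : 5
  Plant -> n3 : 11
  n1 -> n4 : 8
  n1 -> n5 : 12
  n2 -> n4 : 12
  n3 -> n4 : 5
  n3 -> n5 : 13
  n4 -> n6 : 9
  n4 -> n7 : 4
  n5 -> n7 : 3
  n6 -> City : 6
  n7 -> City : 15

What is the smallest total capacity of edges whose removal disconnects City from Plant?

13

Augment Plant→n1→n4→n6→City: bottleneck 6, flow now 6.
Augment Plant→n1→n4→n7→City: bottleneck 2, flow now 8.
Augment Plant→n1→n5→n7→City: bottleneck 3, flow now 11.
Augment Plant→n2→n4→n7→City: bottleneck 2, flow now 13.
No augmenting path remains; maximum flow = 13.
By max-flow min-cut, the minimum cut capacity equals the max flow.
In the residual graph, reachable from Plant: {Plant, n1, n2, n3, n4, n5, n6}.
Min-cut edges: n4→n7 (4), n5→n7 (3), n6→City (6); capacity 4 + 3 + 6 = 13.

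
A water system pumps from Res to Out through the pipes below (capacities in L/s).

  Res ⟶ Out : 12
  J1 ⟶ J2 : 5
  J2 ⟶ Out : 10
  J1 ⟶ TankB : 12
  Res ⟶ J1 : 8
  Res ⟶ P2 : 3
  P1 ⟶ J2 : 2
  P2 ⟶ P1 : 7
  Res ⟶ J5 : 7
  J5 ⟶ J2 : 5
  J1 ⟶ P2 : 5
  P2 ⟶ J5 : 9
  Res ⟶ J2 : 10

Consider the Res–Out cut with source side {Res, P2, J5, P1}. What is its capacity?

Edges leaving {Res, P2, J5, P1}: Res→J1 (8), Res→J2 (10), Res→Out (12), J5→J2 (5), P1→J2 (2).
Cut capacity = 8 + 10 + 12 + 5 + 2 = 37.

37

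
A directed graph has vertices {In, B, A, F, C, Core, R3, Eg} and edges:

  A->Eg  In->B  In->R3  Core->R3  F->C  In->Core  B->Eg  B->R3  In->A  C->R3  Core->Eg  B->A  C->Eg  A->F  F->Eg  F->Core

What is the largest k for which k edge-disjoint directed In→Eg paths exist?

Assign every edge capacity 1; by Menger, the answer equals the max flow.
Path In→B→Eg (+1); total 1.
Path In→A→Eg (+1); total 2.
Path In→Core→Eg (+1); total 3.
No residual In→Eg path; max flow = 3.
Certifying cut of size 3: {In→A, In→B, In→Core}.

3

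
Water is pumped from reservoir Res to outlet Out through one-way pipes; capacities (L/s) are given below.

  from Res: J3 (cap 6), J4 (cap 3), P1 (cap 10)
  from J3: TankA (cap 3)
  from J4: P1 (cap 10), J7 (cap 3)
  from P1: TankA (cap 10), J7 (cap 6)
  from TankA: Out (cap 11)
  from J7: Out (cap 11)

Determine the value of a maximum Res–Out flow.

16

Augment Res→J3→TankA→Out: bottleneck 3, flow now 3.
Augment Res→J4→J7→Out: bottleneck 3, flow now 6.
Augment Res→P1→TankA→Out: bottleneck 8, flow now 14.
Augment Res→P1→J7→Out: bottleneck 2, flow now 16.
No augmenting path remains; maximum flow = 16.
In the residual graph, reachable from Res: {Res, J3}.
Min-cut edges: Res→J4 (3), Res→P1 (10), J3→TankA (3); capacity 3 + 10 + 3 = 16.
This cut is saturated, so no flow can exceed 16.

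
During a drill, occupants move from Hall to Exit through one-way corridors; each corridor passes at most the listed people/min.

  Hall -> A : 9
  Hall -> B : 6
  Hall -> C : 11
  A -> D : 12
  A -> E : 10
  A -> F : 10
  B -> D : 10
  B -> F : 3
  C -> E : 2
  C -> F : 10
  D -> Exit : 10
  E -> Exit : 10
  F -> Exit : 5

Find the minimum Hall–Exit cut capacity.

22

Augment Hall→A→D→Exit: bottleneck 9, flow now 9.
Augment Hall→B→D→Exit: bottleneck 1, flow now 10.
Augment Hall→B→F→Exit: bottleneck 3, flow now 13.
Augment Hall→C→E→Exit: bottleneck 2, flow now 15.
Augment Hall→C→F→Exit: bottleneck 2, flow now 17.
Augment Hall→B→D→A→E→Exit: bottleneck 2, flow now 19. (uses reverse residual edge)
Augment Hall→C→F→B→D→A→E→Exit: bottleneck 3, flow now 22. (uses reverse residual edge)
No augmenting path remains; maximum flow = 22.
By max-flow min-cut, the minimum cut capacity equals the max flow.
In the residual graph, reachable from Hall: {Hall, C, F}.
Min-cut edges: Hall→A (9), Hall→B (6), C→E (2), F→Exit (5); capacity 9 + 6 + 2 + 5 = 22.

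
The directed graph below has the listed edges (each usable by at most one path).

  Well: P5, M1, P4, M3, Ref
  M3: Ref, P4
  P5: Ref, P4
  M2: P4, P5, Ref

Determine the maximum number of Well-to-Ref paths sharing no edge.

3

Assign every edge capacity 1; by Menger, the answer equals the max flow.
Path Well→Ref (+1); total 1.
Path Well→P5→Ref (+1); total 2.
Path Well→M3→Ref (+1); total 3.
No residual Well→Ref path; max flow = 3.
Certifying cut of size 3: {Well→M3, Well→P5, Well→Ref}.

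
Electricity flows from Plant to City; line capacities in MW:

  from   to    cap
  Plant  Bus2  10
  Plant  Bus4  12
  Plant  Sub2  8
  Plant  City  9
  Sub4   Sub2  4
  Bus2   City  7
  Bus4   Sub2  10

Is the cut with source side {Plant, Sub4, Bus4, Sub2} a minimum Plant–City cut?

Given cut capacity: 10 + 9 = 19.
Augment Plant→City: bottleneck 9, flow now 9.
Augment Plant→Bus2→City: bottleneck 7, flow now 16.
No augmenting path remains; maximum flow = 16.
In the residual graph, reachable from Plant: {Plant, Bus2, Bus4, Sub2}.
Min-cut edges: Plant→City (9), Bus2→City (7); capacity 9 + 7 = 16.
Cut capacity 19 exceeds the max flow 16, so it is not minimum.

No — its capacity is 19, but the minimum cut has capacity 16.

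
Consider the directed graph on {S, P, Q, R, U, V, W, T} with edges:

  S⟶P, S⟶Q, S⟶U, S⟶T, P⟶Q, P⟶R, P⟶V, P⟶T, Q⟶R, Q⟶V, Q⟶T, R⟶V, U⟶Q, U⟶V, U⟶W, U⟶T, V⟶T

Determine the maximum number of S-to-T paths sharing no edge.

Assign every edge capacity 1; by Menger, the answer equals the max flow.
Path S→T (+1); total 1.
Path S→P→T (+1); total 2.
Path S→Q→T (+1); total 3.
Path S→U→T (+1); total 4.
No residual S→T path; max flow = 4.
Certifying cut of size 4: {S→P, S→Q, S→T, S→U}.

4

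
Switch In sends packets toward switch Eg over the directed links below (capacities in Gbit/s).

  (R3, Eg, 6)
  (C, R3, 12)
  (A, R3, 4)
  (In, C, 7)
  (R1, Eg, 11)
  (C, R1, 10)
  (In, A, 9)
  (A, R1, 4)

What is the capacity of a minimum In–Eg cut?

Augment In→A→R1→Eg: bottleneck 4, flow now 4.
Augment In→A→R3→Eg: bottleneck 4, flow now 8.
Augment In→C→R1→Eg: bottleneck 7, flow now 15.
No augmenting path remains; maximum flow = 15.
By max-flow min-cut, the minimum cut capacity equals the max flow.
In the residual graph, reachable from In: {In, A}.
Min-cut edges: In→C (7), A→R1 (4), A→R3 (4); capacity 7 + 4 + 4 = 15.

15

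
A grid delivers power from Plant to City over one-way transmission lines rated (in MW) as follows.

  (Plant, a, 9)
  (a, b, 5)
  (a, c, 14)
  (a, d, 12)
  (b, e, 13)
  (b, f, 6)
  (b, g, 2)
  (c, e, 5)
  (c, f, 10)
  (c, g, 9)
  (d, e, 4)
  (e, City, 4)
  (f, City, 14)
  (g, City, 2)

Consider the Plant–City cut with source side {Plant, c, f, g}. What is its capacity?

30

Edges leaving {Plant, c, f, g}: Plant→a (9), c→e (5), f→City (14), g→City (2).
Cut capacity = 9 + 5 + 14 + 2 = 30.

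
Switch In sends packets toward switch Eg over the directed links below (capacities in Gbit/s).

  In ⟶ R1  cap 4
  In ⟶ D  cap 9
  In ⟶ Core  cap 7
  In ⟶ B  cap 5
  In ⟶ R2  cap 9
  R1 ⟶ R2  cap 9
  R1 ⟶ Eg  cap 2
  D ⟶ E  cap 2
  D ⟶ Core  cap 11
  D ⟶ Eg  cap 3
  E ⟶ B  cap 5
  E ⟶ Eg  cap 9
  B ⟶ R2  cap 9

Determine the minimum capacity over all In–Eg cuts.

Augment In→R1→Eg: bottleneck 2, flow now 2.
Augment In→D→Eg: bottleneck 3, flow now 5.
Augment In→D→E→Eg: bottleneck 2, flow now 7.
No augmenting path remains; maximum flow = 7.
By max-flow min-cut, the minimum cut capacity equals the max flow.
In the residual graph, reachable from In: {In, R1, D, Core, B, R2}.
Min-cut edges: R1→Eg (2), D→E (2), D→Eg (3); capacity 2 + 2 + 3 = 7.

7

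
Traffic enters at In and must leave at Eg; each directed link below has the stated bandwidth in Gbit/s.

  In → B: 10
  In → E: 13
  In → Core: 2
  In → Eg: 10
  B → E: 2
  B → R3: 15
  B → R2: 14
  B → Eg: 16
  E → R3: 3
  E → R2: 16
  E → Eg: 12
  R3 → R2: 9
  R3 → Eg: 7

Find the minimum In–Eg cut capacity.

Augment In→Eg: bottleneck 10, flow now 10.
Augment In→B→Eg: bottleneck 10, flow now 20.
Augment In→E→Eg: bottleneck 12, flow now 32.
Augment In→E→R3→Eg: bottleneck 1, flow now 33.
No augmenting path remains; maximum flow = 33.
By max-flow min-cut, the minimum cut capacity equals the max flow.
In the residual graph, reachable from In: {In, Core}.
Min-cut edges: In→B (10), In→E (13), In→Eg (10); capacity 10 + 13 + 10 = 33.

33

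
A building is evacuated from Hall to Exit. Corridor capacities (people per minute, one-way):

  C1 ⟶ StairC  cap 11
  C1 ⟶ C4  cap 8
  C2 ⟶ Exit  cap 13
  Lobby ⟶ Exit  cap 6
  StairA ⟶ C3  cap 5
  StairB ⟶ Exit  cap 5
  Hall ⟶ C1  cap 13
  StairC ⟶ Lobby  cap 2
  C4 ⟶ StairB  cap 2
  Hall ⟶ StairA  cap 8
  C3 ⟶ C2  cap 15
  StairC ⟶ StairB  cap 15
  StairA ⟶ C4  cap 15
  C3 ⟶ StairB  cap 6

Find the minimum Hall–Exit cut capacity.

Augment Hall→StairA→C4→StairB→Exit: bottleneck 2, flow now 2.
Augment Hall→StairA→C3→StairB→Exit: bottleneck 3, flow now 5.
Augment Hall→StairA→C3→C2→Exit: bottleneck 2, flow now 7.
Augment Hall→C1→StairC→Lobby→Exit: bottleneck 2, flow now 9.
Augment Hall→C1→StairC→StairB→C3→C2→Exit: bottleneck 3, flow now 12. (uses reverse residual edge)
No augmenting path remains; maximum flow = 12.
By max-flow min-cut, the minimum cut capacity equals the max flow.
In the residual graph, reachable from Hall: {Hall, StairA, C1, StairC, C4, StairB}.
Min-cut edges: StairA→C3 (5), StairC→Lobby (2), StairB→Exit (5); capacity 5 + 2 + 5 = 12.

12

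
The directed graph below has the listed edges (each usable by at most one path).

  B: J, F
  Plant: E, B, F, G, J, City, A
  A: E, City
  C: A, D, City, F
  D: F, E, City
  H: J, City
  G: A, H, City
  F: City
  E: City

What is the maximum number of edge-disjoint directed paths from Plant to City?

Assign every edge capacity 1; by Menger, the answer equals the max flow.
Path Plant→City (+1); total 1.
Path Plant→A→City (+1); total 2.
Path Plant→E→City (+1); total 3.
Path Plant→F→City (+1); total 4.
Path Plant→G→City (+1); total 5.
No residual Plant→City path; max flow = 5.
Certifying cut of size 5: {F→City, Plant→A, Plant→City, Plant→E, Plant→G}.

5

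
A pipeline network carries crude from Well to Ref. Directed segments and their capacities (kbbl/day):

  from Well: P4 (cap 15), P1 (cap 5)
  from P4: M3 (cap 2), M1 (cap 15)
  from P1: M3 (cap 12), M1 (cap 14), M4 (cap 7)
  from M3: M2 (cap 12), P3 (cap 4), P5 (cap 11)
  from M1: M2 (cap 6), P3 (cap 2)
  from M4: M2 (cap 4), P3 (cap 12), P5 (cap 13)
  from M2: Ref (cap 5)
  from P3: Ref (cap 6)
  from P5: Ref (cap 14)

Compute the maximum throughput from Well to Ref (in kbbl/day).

14

Augment Well→P4→M3→M2→Ref: bottleneck 2, flow now 2.
Augment Well→P4→M1→M2→Ref: bottleneck 3, flow now 5.
Augment Well→P4→M1→P3→Ref: bottleneck 2, flow now 7.
Augment Well→P1→M3→P3→Ref: bottleneck 4, flow now 11.
Augment Well→P1→M3→P5→Ref: bottleneck 1, flow now 12.
Augment Well→P4→M1→M2→M3→P5→Ref: bottleneck 2, flow now 14. (uses reverse residual edge)
No augmenting path remains; maximum flow = 14.
In the residual graph, reachable from Well: {Well, P4, M1, M2}.
Min-cut edges: Well→P1 (5), P4→M3 (2), M1→P3 (2), M2→Ref (5); capacity 5 + 2 + 2 + 5 = 14.
This cut is saturated, so no flow can exceed 14.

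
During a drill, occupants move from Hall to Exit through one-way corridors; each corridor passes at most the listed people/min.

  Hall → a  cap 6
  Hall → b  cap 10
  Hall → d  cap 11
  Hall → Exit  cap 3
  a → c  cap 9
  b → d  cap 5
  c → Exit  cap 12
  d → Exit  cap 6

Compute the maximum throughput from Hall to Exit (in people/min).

15

Augment Hall→Exit: bottleneck 3, flow now 3.
Augment Hall→d→Exit: bottleneck 6, flow now 9.
Augment Hall→a→c→Exit: bottleneck 6, flow now 15.
No augmenting path remains; maximum flow = 15.
In the residual graph, reachable from Hall: {Hall, b, d}.
Min-cut edges: Hall→a (6), Hall→Exit (3), d→Exit (6); capacity 6 + 3 + 6 = 15.
This cut is saturated, so no flow can exceed 15.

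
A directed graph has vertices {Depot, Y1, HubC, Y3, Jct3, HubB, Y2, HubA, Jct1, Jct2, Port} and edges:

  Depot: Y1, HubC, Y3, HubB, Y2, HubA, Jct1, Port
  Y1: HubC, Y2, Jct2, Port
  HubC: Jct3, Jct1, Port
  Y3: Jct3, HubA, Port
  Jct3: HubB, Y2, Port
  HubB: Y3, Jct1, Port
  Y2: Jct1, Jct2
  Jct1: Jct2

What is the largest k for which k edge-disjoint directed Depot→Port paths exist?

Assign every edge capacity 1; by Menger, the answer equals the max flow.
Path Depot→Port (+1); total 1.
Path Depot→Y1→Port (+1); total 2.
Path Depot→HubC→Port (+1); total 3.
Path Depot→Y3→Port (+1); total 4.
Path Depot→HubB→Port (+1); total 5.
No residual Depot→Port path; max flow = 5.
Certifying cut of size 5: {Depot→HubB, Depot→HubC, Depot→Port, Depot→Y1, Depot→Y3}.

5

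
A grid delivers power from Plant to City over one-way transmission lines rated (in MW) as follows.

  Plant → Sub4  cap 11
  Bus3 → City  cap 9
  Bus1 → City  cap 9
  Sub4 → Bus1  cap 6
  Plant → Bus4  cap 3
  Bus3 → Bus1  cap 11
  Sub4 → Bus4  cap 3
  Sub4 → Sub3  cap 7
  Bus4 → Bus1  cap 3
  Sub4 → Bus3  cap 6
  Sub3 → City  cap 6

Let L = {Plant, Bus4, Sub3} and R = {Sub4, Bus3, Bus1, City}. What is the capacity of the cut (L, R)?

20

Edges leaving {Plant, Bus4, Sub3}: Plant→Sub4 (11), Bus4→Bus1 (3), Sub3→City (6).
Cut capacity = 11 + 3 + 6 = 20.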